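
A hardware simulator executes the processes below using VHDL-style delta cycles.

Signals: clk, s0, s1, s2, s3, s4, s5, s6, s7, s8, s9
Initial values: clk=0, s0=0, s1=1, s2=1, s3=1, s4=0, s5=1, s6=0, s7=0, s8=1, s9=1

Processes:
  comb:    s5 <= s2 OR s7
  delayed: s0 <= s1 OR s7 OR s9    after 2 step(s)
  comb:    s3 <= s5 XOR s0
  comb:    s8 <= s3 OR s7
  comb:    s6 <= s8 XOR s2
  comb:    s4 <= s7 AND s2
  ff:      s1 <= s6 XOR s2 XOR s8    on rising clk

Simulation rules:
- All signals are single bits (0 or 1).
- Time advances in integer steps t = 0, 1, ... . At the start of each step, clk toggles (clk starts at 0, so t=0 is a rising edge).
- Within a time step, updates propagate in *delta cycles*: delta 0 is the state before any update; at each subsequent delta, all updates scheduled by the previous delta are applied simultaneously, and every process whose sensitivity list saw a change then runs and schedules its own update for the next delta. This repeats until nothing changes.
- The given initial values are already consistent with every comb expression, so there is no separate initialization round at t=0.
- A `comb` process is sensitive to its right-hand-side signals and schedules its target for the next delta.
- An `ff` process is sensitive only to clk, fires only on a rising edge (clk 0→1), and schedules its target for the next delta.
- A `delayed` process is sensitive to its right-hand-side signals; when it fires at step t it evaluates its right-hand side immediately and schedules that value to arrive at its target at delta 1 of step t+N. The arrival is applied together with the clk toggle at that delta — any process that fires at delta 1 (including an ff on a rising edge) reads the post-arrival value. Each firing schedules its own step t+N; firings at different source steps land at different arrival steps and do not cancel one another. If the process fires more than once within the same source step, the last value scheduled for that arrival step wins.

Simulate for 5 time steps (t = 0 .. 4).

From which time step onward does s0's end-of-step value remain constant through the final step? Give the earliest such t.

t0.Δ0 s4=0 s2=1 s0=0 s9=1 s6=0 clk=0 s8=1 s5=1 s1=1 s3=1 s7=0
t0.Δ1 s4=0 s2=1 s0=0 s9=1 s6=0 clk=1 s8=1 s5=1 s1=1 s3=1 s7=0
t0.Δ2 s4=0 s2=1 s0=0 s9=1 s6=0 clk=1 s8=1 s5=1 s1=0 s3=1 s7=0
t1.Δ0 s4=0 s2=1 s0=0 s9=1 s6=0 clk=1 s8=1 s5=1 s1=0 s3=1 s7=0
t1.Δ1 s4=0 s2=1 s0=0 s9=1 s6=0 clk=0 s8=1 s5=1 s1=0 s3=1 s7=0
t2.Δ0 s4=0 s2=1 s0=0 s9=1 s6=0 clk=0 s8=1 s5=1 s1=0 s3=1 s7=0
t2.Δ1 s4=0 s2=1 s0=1 s9=1 s6=0 clk=1 s8=1 s5=1 s1=0 s3=1 s7=0
t2.Δ2 s4=0 s2=1 s0=1 s9=1 s6=0 clk=1 s8=1 s5=1 s1=0 s3=0 s7=0
t2.Δ3 s4=0 s2=1 s0=1 s9=1 s6=0 clk=1 s8=0 s5=1 s1=0 s3=0 s7=0
t2.Δ4 s4=0 s2=1 s0=1 s9=1 s6=1 clk=1 s8=0 s5=1 s1=0 s3=0 s7=0
t3.Δ0 s4=0 s2=1 s0=1 s9=1 s6=1 clk=1 s8=0 s5=1 s1=0 s3=0 s7=0
t3.Δ1 s4=0 s2=1 s0=1 s9=1 s6=1 clk=0 s8=0 s5=1 s1=0 s3=0 s7=0
t4.Δ0 s4=0 s2=1 s0=1 s9=1 s6=1 clk=0 s8=0 s5=1 s1=0 s3=0 s7=0
t4.Δ1 s4=0 s2=1 s0=1 s9=1 s6=1 clk=1 s8=0 s5=1 s1=0 s3=0 s7=0

2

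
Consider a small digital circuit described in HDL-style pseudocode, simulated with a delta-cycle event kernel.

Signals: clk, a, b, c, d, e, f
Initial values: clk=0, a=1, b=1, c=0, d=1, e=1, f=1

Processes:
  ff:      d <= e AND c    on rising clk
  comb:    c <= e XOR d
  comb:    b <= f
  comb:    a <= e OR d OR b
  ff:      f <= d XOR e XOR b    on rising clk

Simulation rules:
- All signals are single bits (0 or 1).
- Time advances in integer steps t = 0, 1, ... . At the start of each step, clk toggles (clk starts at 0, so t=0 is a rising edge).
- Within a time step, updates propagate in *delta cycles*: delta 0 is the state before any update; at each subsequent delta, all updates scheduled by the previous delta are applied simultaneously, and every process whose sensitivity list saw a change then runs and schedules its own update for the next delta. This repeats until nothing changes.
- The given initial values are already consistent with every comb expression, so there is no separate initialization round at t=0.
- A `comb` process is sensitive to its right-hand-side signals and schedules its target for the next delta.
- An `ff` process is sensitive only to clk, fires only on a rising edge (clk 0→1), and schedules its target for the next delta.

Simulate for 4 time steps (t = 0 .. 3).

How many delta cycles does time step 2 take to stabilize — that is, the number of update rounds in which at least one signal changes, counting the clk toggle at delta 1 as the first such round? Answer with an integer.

[bits: clk,b,a,f,c,e,d]
t=0: Δ0=0111011 Δ1=1111011 Δ2=1111010 Δ3=1111110 | 3Δ
t=1: Δ0=1111110 Δ1=0111110 | 1Δ
t=2: Δ0=0111110 Δ1=1111110 Δ2=1110111 Δ3=1010011 | 3Δ
t=3: Δ0=1010011 Δ1=0010011 | 1Δ

3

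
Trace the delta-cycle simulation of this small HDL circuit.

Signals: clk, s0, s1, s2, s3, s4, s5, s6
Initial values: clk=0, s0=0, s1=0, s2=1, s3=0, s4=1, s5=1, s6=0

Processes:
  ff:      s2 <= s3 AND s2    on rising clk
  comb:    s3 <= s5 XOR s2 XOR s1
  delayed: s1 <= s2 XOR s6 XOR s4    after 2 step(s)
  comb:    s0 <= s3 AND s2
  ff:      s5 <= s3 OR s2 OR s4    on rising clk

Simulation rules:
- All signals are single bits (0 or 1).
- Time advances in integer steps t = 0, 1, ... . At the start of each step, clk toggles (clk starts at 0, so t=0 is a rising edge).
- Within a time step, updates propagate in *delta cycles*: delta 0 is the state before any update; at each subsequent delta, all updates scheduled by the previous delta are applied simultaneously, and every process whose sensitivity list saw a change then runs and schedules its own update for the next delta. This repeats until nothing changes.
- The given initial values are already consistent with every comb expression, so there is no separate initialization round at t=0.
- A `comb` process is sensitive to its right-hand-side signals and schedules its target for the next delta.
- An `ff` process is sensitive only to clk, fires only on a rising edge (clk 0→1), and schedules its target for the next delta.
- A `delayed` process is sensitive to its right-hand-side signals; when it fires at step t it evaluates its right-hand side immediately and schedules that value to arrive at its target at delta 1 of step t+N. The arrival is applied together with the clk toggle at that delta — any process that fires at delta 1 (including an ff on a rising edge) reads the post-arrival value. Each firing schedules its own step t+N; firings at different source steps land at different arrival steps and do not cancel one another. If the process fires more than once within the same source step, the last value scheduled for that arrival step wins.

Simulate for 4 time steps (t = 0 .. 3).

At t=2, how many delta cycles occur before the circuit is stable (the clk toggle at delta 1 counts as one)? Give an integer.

t0.Δ0 s0=0 s2=1 s6=0 clk=0 s4=1 s5=1 s3=0 s1=0
t0.Δ1 s0=0 s2=1 s6=0 clk=1 s4=1 s5=1 s3=0 s1=0
t0.Δ2 s0=0 s2=0 s6=0 clk=1 s4=1 s5=1 s3=0 s1=0
t0.Δ3 s0=0 s2=0 s6=0 clk=1 s4=1 s5=1 s3=1 s1=0
t1.Δ0 s0=0 s2=0 s6=0 clk=1 s4=1 s5=1 s3=1 s1=0
t1.Δ1 s0=0 s2=0 s6=0 clk=0 s4=1 s5=1 s3=1 s1=0
t2.Δ0 s0=0 s2=0 s6=0 clk=0 s4=1 s5=1 s3=1 s1=0
t2.Δ1 s0=0 s2=0 s6=0 clk=1 s4=1 s5=1 s3=1 s1=1
t2.Δ2 s0=0 s2=0 s6=0 clk=1 s4=1 s5=1 s3=0 s1=1
t3.Δ0 s0=0 s2=0 s6=0 clk=1 s4=1 s5=1 s3=0 s1=1
t3.Δ1 s0=0 s2=0 s6=0 clk=0 s4=1 s5=1 s3=0 s1=1

2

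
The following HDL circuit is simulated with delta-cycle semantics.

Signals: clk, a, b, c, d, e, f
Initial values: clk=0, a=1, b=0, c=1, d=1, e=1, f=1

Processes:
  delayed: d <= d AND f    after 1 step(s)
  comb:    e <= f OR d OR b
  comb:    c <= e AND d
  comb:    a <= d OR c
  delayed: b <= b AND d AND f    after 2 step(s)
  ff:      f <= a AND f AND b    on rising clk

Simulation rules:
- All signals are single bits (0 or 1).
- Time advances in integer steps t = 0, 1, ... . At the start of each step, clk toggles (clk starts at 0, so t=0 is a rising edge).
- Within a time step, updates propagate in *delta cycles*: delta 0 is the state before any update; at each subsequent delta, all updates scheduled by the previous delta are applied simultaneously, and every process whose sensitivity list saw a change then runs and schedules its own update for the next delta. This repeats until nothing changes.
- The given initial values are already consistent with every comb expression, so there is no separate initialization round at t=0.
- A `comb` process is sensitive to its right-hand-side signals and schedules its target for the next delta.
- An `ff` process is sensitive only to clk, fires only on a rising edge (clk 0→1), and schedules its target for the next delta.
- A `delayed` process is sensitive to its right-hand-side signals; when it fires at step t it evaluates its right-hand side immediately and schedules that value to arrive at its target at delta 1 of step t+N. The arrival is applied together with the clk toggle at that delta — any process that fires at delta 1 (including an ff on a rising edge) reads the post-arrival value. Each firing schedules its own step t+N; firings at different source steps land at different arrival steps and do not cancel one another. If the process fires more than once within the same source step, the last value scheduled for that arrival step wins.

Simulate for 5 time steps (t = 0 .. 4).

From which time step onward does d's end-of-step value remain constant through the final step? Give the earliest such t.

1

t0.Δ0 e=1 b=0 c=1 a=1 clk=0 d=1 f=1
t0.Δ1 e=1 b=0 c=1 a=1 clk=1 d=1 f=1
t0.Δ2 e=1 b=0 c=1 a=1 clk=1 d=1 f=0
t1.Δ0 e=1 b=0 c=1 a=1 clk=1 d=1 f=0
t1.Δ1 e=1 b=0 c=1 a=1 clk=0 d=0 f=0
t1.Δ2 e=0 b=0 c=0 a=1 clk=0 d=0 f=0
t1.Δ3 e=0 b=0 c=0 a=0 clk=0 d=0 f=0
t2.Δ0 e=0 b=0 c=0 a=0 clk=0 d=0 f=0
t2.Δ1 e=0 b=0 c=0 a=0 clk=1 d=0 f=0
t3.Δ0 e=0 b=0 c=0 a=0 clk=1 d=0 f=0
t3.Δ1 e=0 b=0 c=0 a=0 clk=0 d=0 f=0
t4.Δ0 e=0 b=0 c=0 a=0 clk=0 d=0 f=0
t4.Δ1 e=0 b=0 c=0 a=0 clk=1 d=0 f=0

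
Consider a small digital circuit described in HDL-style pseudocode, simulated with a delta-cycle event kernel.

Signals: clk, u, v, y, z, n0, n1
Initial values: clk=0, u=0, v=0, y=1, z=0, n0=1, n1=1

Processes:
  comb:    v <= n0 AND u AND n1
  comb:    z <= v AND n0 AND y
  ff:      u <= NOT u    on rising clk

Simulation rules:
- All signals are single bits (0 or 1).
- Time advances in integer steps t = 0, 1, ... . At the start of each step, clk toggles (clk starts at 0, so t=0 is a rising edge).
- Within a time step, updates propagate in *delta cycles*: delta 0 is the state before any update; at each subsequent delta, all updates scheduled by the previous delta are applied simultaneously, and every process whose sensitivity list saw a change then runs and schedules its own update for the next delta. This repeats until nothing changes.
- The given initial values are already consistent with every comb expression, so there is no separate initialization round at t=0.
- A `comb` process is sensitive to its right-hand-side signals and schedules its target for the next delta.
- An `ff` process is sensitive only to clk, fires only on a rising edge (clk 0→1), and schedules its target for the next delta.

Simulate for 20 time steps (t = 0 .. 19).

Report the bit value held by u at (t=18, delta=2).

[bits: y,clk,n1,v,n0,u,z]
t=0: Δ0=1010100 Δ1=1110100 Δ2=1110110 Δ3=1111110 Δ4=1111111 | 4Δ
t=1: Δ0=1111111 Δ1=1011111 | 1Δ
t=2: Δ0=1011111 Δ1=1111111 Δ2=1111101 Δ3=1110101 Δ4=1110100 | 4Δ
t=3: Δ0=1110100 Δ1=1010100 | 1Δ
t=4: Δ0=1010100 Δ1=1110100 Δ2=1110110 Δ3=1111110 Δ4=1111111 | 4Δ
t=5: Δ0=1111111 Δ1=1011111 | 1Δ
t=6: Δ0=1011111 Δ1=1111111 Δ2=1111101 Δ3=1110101 Δ4=1110100 | 4Δ
t=7: Δ0=1110100 Δ1=1010100 | 1Δ
t=8: Δ0=1010100 Δ1=1110100 Δ2=1110110 Δ3=1111110 Δ4=1111111 | 4Δ
t=9: Δ0=1111111 Δ1=1011111 | 1Δ
t=10: Δ0=1011111 Δ1=1111111 Δ2=1111101 Δ3=1110101 Δ4=1110100 | 4Δ
t=11: Δ0=1110100 Δ1=1010100 | 1Δ
t=12: Δ0=1010100 Δ1=1110100 Δ2=1110110 Δ3=1111110 Δ4=1111111 | 4Δ
t=13: Δ0=1111111 Δ1=1011111 | 1Δ
t=14: Δ0=1011111 Δ1=1111111 Δ2=1111101 Δ3=1110101 Δ4=1110100 | 4Δ
t=15: Δ0=1110100 Δ1=1010100 | 1Δ
t=16: Δ0=1010100 Δ1=1110100 Δ2=1110110 Δ3=1111110 Δ4=1111111 | 4Δ
t=17: Δ0=1111111 Δ1=1011111 | 1Δ
t=18: Δ0=1011111 Δ1=1111111 Δ2=1111101 Δ3=1110101 Δ4=1110100 | 4Δ
t=19: Δ0=1110100 Δ1=1010100 | 1Δ

0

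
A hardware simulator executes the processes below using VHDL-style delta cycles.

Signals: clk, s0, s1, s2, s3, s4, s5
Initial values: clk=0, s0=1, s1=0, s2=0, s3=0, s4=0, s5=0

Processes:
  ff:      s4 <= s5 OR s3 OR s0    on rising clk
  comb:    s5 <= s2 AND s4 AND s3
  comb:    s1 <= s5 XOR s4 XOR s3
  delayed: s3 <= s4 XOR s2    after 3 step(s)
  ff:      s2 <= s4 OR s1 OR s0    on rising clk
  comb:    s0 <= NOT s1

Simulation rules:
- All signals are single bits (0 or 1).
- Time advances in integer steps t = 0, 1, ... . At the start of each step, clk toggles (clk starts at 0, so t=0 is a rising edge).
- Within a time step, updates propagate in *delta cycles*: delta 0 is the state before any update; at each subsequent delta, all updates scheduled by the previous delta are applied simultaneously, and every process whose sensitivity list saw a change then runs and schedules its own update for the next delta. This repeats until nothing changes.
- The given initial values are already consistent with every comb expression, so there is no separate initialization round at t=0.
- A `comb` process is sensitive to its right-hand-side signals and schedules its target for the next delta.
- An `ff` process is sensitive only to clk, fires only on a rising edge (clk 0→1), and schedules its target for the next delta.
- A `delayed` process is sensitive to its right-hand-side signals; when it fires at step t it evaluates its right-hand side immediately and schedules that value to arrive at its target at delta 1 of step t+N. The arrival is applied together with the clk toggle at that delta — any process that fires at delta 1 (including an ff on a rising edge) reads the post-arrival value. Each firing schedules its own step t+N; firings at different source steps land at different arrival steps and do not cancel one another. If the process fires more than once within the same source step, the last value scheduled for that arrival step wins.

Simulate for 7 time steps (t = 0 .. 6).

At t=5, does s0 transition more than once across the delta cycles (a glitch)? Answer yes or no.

yes

[bits: s2,s4,s3,s0,s5,s1,clk]
t=0: Δ0=0001000 Δ1=0001001 Δ2=1101001 Δ3=1101011 Δ4=1100011 | 4Δ
t=1: Δ0=1100011 Δ1=1100010 | 1Δ
t=2: Δ0=1100010 Δ1=1100011 Δ2=1000011 Δ3=1000001 Δ4=1001001 | 4Δ
t=3: Δ0=1001001 Δ1=1001000 | 1Δ
t=4: Δ0=1001000 Δ1=1001001 Δ2=1101001 Δ3=1101011 Δ4=1100011 | 4Δ
t=5: Δ0=1100011 Δ1=1110010 Δ2=1110100 Δ3=1111110 Δ4=1110110 | 4Δ
t=6: Δ0=1110110 Δ1=1110111 | 1Δ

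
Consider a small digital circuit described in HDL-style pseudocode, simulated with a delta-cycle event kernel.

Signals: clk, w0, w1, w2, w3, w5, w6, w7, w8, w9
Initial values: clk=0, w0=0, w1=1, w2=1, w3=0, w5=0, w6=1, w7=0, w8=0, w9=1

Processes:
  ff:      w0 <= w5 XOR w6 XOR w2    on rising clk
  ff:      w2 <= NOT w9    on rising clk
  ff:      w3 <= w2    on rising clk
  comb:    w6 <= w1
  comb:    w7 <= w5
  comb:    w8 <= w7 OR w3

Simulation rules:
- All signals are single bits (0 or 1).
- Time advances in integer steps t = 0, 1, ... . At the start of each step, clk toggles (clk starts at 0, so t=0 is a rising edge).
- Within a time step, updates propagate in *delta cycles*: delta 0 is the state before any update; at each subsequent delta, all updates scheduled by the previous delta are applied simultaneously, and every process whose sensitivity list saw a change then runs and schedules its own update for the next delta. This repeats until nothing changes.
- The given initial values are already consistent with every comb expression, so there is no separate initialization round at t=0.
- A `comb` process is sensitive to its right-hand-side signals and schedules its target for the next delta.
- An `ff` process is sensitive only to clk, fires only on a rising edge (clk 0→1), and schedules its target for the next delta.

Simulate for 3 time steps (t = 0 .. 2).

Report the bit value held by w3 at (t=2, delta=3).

0

t0.Δ0 w1=1 w0=0 w2=1 w6=1 w7=0 w8=0 clk=0 w3=0 w5=0 w9=1
t0.Δ1 w1=1 w0=0 w2=1 w6=1 w7=0 w8=0 clk=1 w3=0 w5=0 w9=1
t0.Δ2 w1=1 w0=0 w2=0 w6=1 w7=0 w8=0 clk=1 w3=1 w5=0 w9=1
t0.Δ3 w1=1 w0=0 w2=0 w6=1 w7=0 w8=1 clk=1 w3=1 w5=0 w9=1
t1.Δ0 w1=1 w0=0 w2=0 w6=1 w7=0 w8=1 clk=1 w3=1 w5=0 w9=1
t1.Δ1 w1=1 w0=0 w2=0 w6=1 w7=0 w8=1 clk=0 w3=1 w5=0 w9=1
t2.Δ0 w1=1 w0=0 w2=0 w6=1 w7=0 w8=1 clk=0 w3=1 w5=0 w9=1
t2.Δ1 w1=1 w0=0 w2=0 w6=1 w7=0 w8=1 clk=1 w3=1 w5=0 w9=1
t2.Δ2 w1=1 w0=1 w2=0 w6=1 w7=0 w8=1 clk=1 w3=0 w5=0 w9=1
t2.Δ3 w1=1 w0=1 w2=0 w6=1 w7=0 w8=0 clk=1 w3=0 w5=0 w9=1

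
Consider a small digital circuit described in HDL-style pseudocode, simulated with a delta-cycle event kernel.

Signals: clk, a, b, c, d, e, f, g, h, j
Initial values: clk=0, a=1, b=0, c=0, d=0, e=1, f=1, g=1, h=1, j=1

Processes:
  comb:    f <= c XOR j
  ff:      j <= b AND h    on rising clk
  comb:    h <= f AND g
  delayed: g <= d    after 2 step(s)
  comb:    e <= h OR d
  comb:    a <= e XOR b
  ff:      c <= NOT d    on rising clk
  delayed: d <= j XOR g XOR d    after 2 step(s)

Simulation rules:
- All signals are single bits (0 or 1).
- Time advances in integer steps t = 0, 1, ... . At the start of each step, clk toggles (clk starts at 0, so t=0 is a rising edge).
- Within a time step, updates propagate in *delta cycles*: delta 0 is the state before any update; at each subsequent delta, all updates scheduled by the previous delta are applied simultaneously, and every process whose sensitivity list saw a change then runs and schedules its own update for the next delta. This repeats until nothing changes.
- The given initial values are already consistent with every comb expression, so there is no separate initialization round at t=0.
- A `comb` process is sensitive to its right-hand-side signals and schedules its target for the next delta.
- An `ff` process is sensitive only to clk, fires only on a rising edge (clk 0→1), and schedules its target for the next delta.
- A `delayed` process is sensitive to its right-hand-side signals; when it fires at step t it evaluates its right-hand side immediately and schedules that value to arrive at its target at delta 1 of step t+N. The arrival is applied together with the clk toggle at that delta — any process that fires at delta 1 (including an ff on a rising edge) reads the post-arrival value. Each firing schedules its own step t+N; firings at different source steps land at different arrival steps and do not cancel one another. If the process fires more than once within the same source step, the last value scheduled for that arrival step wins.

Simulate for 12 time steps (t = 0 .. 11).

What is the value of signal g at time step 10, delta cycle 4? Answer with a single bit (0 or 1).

t0.Δ0 e=1 j=1 a=1 c=0 d=0 g=1 b=0 clk=0 h=1 f=1
t0.Δ1 e=1 j=1 a=1 c=0 d=0 g=1 b=0 clk=1 h=1 f=1
t0.Δ2 e=1 j=0 a=1 c=1 d=0 g=1 b=0 clk=1 h=1 f=1
t1.Δ0 e=1 j=0 a=1 c=1 d=0 g=1 b=0 clk=1 h=1 f=1
t1.Δ1 e=1 j=0 a=1 c=1 d=0 g=1 b=0 clk=0 h=1 f=1
t2.Δ0 e=1 j=0 a=1 c=1 d=0 g=1 b=0 clk=0 h=1 f=1
t2.Δ1 e=1 j=0 a=1 c=1 d=1 g=1 b=0 clk=1 h=1 f=1
t2.Δ2 e=1 j=0 a=1 c=0 d=1 g=1 b=0 clk=1 h=1 f=1
t2.Δ3 e=1 j=0 a=1 c=0 d=1 g=1 b=0 clk=1 h=1 f=0
t2.Δ4 e=1 j=0 a=1 c=0 d=1 g=1 b=0 clk=1 h=0 f=0
t3.Δ0 e=1 j=0 a=1 c=0 d=1 g=1 b=0 clk=1 h=0 f=0
t3.Δ1 e=1 j=0 a=1 c=0 d=1 g=1 b=0 clk=0 h=0 f=0
t4.Δ0 e=1 j=0 a=1 c=0 d=1 g=1 b=0 clk=0 h=0 f=0
t4.Δ1 e=1 j=0 a=1 c=0 d=0 g=1 b=0 clk=1 h=0 f=0
t4.Δ2 e=0 j=0 a=1 c=1 d=0 g=1 b=0 clk=1 h=0 f=0
t4.Δ3 e=0 j=0 a=0 c=1 d=0 g=1 b=0 clk=1 h=0 f=1
t4.Δ4 e=0 j=0 a=0 c=1 d=0 g=1 b=0 clk=1 h=1 f=1
t4.Δ5 e=1 j=0 a=0 c=1 d=0 g=1 b=0 clk=1 h=1 f=1
t4.Δ6 e=1 j=0 a=1 c=1 d=0 g=1 b=0 clk=1 h=1 f=1
t5.Δ0 e=1 j=0 a=1 c=1 d=0 g=1 b=0 clk=1 h=1 f=1
t5.Δ1 e=1 j=0 a=1 c=1 d=0 g=1 b=0 clk=0 h=1 f=1
t6.Δ0 e=1 j=0 a=1 c=1 d=0 g=1 b=0 clk=0 h=1 f=1
t6.Δ1 e=1 j=0 a=1 c=1 d=1 g=0 b=0 clk=1 h=1 f=1
t6.Δ2 e=1 j=0 a=1 c=0 d=1 g=0 b=0 clk=1 h=0 f=1
t6.Δ3 e=1 j=0 a=1 c=0 d=1 g=0 b=0 clk=1 h=0 f=0
t7.Δ0 e=1 j=0 a=1 c=0 d=1 g=0 b=0 clk=1 h=0 f=0
t7.Δ1 e=1 j=0 a=1 c=0 d=1 g=0 b=0 clk=0 h=0 f=0
t8.Δ0 e=1 j=0 a=1 c=0 d=1 g=0 b=0 clk=0 h=0 f=0
t8.Δ1 e=1 j=0 a=1 c=0 d=1 g=1 b=0 clk=1 h=0 f=0
t9.Δ0 e=1 j=0 a=1 c=0 d=1 g=1 b=0 clk=1 h=0 f=0
t9.Δ1 e=1 j=0 a=1 c=0 d=1 g=1 b=0 clk=0 h=0 f=0
t10.Δ0 e=1 j=0 a=1 c=0 d=1 g=1 b=0 clk=0 h=0 f=0
t10.Δ1 e=1 j=0 a=1 c=0 d=0 g=1 b=0 clk=1 h=0 f=0
t10.Δ2 e=0 j=0 a=1 c=1 d=0 g=1 b=0 clk=1 h=0 f=0
t10.Δ3 e=0 j=0 a=0 c=1 d=0 g=1 b=0 clk=1 h=0 f=1
t10.Δ4 e=0 j=0 a=0 c=1 d=0 g=1 b=0 clk=1 h=1 f=1
t10.Δ5 e=1 j=0 a=0 c=1 d=0 g=1 b=0 clk=1 h=1 f=1
t10.Δ6 e=1 j=0 a=1 c=1 d=0 g=1 b=0 clk=1 h=1 f=1
t11.Δ0 e=1 j=0 a=1 c=1 d=0 g=1 b=0 clk=1 h=1 f=1
t11.Δ1 e=1 j=0 a=1 c=1 d=0 g=1 b=0 clk=0 h=1 f=1

1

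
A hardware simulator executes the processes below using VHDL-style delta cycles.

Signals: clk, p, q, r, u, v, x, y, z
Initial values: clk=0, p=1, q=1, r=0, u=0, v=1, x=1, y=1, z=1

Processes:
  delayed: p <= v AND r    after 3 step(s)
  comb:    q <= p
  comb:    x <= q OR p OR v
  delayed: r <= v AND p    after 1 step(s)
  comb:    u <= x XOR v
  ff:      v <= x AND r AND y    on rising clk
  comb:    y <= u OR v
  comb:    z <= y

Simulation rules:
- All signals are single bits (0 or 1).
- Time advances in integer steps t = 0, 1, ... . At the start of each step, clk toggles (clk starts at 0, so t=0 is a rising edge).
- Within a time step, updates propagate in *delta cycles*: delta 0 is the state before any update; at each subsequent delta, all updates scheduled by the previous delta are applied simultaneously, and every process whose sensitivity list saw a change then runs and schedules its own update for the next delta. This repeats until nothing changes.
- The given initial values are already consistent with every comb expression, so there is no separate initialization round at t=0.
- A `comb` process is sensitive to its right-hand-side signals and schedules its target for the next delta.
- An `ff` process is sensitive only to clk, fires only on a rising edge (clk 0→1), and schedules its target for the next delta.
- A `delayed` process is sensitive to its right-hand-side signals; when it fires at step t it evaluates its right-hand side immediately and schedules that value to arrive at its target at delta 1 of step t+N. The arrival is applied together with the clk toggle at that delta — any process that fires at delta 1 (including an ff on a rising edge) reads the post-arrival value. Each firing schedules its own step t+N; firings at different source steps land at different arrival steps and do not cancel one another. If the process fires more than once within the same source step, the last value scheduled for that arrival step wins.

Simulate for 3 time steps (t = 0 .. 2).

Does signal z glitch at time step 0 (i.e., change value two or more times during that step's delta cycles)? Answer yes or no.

yes

t=0 Δ0: v=1 y=1 r=0 p=1 x=1 z=1 clk=0 q=1 u=0
  Δ1: clk:0→1
  Δ2: v:1→0
  Δ3: y:1→0, u:0→1
  Δ4: y:0→1, z:1→0
  Δ5: z:0→1
  (5Δ to stable)
t=1 Δ0: v=0 y=1 r=0 p=1 x=1 z=1 clk=1 q=1 u=1
  Δ1: clk:1→0
  (1Δ to stable)
t=2 Δ0: v=0 y=1 r=0 p=1 x=1 z=1 clk=0 q=1 u=1
  Δ1: clk:0→1
  (1Δ to stable)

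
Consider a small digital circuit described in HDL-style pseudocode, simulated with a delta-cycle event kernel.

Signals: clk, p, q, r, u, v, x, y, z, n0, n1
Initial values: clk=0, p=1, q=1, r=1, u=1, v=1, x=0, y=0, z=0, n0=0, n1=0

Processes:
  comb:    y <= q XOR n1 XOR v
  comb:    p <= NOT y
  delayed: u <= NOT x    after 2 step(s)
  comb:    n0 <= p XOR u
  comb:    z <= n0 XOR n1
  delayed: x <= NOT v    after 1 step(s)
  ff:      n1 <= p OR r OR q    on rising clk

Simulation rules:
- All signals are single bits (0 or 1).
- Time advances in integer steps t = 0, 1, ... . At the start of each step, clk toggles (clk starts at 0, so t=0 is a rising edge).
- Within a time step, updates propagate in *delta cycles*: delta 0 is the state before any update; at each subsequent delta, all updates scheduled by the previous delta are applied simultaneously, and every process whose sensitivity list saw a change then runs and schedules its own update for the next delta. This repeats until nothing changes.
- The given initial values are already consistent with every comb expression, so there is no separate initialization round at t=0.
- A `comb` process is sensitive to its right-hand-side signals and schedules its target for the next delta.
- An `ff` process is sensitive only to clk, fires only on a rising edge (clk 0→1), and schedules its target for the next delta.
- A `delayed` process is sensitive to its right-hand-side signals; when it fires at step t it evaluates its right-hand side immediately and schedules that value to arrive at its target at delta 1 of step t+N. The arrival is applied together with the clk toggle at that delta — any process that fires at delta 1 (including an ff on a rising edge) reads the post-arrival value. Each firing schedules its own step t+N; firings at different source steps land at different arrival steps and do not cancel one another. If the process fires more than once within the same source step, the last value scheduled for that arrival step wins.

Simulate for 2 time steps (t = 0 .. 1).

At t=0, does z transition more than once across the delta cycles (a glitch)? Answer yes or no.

[bits: r,p,y,u,n1,n0,x,clk,z,v,q]
t=0: Δ0=11010000011 Δ1=11010001011 Δ2=11011001011 Δ3=11111001111 Δ4=10111001111 Δ5=10111101111 Δ6=10111101011 | 6Δ
t=1: Δ0=10111101011 Δ1=10111100011 | 1Δ

yes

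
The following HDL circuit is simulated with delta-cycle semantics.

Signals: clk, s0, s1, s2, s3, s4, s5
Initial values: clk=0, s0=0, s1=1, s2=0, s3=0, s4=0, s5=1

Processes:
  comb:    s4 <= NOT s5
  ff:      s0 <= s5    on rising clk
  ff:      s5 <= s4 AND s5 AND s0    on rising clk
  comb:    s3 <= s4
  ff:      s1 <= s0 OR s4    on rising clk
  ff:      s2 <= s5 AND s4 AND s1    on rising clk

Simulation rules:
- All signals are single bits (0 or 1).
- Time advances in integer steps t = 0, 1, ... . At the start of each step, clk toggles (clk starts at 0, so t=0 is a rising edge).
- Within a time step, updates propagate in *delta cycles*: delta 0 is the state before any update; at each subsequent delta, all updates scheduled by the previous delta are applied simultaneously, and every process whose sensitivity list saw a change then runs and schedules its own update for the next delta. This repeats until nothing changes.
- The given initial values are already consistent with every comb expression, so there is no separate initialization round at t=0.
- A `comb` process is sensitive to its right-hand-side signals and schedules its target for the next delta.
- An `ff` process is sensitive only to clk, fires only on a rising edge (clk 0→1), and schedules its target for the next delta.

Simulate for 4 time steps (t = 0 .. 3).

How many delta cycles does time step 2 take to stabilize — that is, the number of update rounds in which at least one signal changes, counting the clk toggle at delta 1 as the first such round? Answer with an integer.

2

t0.Δ0 s5=1 s1=1 s4=0 s0=0 s3=0 s2=0 clk=0
t0.Δ1 s5=1 s1=1 s4=0 s0=0 s3=0 s2=0 clk=1
t0.Δ2 s5=0 s1=0 s4=0 s0=1 s3=0 s2=0 clk=1
t0.Δ3 s5=0 s1=0 s4=1 s0=1 s3=0 s2=0 clk=1
t0.Δ4 s5=0 s1=0 s4=1 s0=1 s3=1 s2=0 clk=1
t1.Δ0 s5=0 s1=0 s4=1 s0=1 s3=1 s2=0 clk=1
t1.Δ1 s5=0 s1=0 s4=1 s0=1 s3=1 s2=0 clk=0
t2.Δ0 s5=0 s1=0 s4=1 s0=1 s3=1 s2=0 clk=0
t2.Δ1 s5=0 s1=0 s4=1 s0=1 s3=1 s2=0 clk=1
t2.Δ2 s5=0 s1=1 s4=1 s0=0 s3=1 s2=0 clk=1
t3.Δ0 s5=0 s1=1 s4=1 s0=0 s3=1 s2=0 clk=1
t3.Δ1 s5=0 s1=1 s4=1 s0=0 s3=1 s2=0 clk=0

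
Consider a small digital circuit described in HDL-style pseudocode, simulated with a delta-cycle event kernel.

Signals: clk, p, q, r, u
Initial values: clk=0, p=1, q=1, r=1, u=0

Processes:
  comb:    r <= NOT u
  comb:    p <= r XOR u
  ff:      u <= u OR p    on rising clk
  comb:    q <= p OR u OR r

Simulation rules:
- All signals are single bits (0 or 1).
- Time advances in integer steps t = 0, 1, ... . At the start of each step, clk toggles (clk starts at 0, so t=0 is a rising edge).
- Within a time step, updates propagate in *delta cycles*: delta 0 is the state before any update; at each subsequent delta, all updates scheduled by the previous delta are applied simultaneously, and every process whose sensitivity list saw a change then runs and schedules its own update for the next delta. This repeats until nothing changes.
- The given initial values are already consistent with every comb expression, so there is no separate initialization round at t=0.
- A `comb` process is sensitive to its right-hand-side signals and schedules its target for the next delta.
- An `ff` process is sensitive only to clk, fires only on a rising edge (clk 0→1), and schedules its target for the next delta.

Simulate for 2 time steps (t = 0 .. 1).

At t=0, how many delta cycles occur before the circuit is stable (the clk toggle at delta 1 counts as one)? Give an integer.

4

t=0 Δ0: q=1 u=0 clk=0 r=1 p=1
  Δ1: clk:0→1
  Δ2: u:0→1
  Δ3: r:1→0, p:1→0
  Δ4: p:0→1
  (4Δ to stable)
t=1 Δ0: q=1 u=1 clk=1 r=0 p=1
  Δ1: clk:1→0
  (1Δ to stable)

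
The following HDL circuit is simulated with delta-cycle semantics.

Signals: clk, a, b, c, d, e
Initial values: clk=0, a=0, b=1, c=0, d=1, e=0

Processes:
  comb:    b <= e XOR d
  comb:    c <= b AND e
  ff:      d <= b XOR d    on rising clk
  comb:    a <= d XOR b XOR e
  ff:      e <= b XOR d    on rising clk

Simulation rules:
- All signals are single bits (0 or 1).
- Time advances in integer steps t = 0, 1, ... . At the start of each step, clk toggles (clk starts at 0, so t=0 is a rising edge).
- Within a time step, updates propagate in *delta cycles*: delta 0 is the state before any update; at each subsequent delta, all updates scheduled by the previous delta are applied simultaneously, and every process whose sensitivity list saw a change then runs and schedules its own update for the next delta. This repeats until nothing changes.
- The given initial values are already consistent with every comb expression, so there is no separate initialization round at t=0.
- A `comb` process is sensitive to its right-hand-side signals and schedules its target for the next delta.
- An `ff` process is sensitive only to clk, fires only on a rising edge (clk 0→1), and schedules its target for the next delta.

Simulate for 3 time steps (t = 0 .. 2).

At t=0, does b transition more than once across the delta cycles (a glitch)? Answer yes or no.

no

[bits: e,b,clk,d,a,c]
t=0: Δ0=010100 Δ1=011100 Δ2=011000 Δ3=001010 Δ4=001000 | 4Δ
t=1: Δ0=001000 Δ1=000000 | 1Δ
t=2: Δ0=000000 Δ1=001000 | 1Δ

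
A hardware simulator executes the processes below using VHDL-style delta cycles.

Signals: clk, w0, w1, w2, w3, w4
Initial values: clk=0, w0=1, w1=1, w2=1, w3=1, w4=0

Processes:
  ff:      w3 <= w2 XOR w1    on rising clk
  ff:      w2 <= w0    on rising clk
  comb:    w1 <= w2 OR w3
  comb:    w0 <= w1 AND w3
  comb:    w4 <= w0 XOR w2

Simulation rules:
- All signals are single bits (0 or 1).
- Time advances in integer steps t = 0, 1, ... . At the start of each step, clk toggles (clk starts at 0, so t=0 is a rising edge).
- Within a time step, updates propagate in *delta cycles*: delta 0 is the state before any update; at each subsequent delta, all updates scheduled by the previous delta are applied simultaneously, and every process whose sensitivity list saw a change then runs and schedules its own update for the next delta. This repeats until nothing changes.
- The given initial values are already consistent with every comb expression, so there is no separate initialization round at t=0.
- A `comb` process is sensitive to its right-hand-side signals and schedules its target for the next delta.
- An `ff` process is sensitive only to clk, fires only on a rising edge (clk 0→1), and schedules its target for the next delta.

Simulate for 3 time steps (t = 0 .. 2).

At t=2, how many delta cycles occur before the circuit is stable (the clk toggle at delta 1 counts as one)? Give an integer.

3

t0.Δ0 w3=1 w4=0 clk=0 w1=1 w2=1 w0=1
t0.Δ1 w3=1 w4=0 clk=1 w1=1 w2=1 w0=1
t0.Δ2 w3=0 w4=0 clk=1 w1=1 w2=1 w0=1
t0.Δ3 w3=0 w4=0 clk=1 w1=1 w2=1 w0=0
t0.Δ4 w3=0 w4=1 clk=1 w1=1 w2=1 w0=0
t1.Δ0 w3=0 w4=1 clk=1 w1=1 w2=1 w0=0
t1.Δ1 w3=0 w4=1 clk=0 w1=1 w2=1 w0=0
t2.Δ0 w3=0 w4=1 clk=0 w1=1 w2=1 w0=0
t2.Δ1 w3=0 w4=1 clk=1 w1=1 w2=1 w0=0
t2.Δ2 w3=0 w4=1 clk=1 w1=1 w2=0 w0=0
t2.Δ3 w3=0 w4=0 clk=1 w1=0 w2=0 w0=0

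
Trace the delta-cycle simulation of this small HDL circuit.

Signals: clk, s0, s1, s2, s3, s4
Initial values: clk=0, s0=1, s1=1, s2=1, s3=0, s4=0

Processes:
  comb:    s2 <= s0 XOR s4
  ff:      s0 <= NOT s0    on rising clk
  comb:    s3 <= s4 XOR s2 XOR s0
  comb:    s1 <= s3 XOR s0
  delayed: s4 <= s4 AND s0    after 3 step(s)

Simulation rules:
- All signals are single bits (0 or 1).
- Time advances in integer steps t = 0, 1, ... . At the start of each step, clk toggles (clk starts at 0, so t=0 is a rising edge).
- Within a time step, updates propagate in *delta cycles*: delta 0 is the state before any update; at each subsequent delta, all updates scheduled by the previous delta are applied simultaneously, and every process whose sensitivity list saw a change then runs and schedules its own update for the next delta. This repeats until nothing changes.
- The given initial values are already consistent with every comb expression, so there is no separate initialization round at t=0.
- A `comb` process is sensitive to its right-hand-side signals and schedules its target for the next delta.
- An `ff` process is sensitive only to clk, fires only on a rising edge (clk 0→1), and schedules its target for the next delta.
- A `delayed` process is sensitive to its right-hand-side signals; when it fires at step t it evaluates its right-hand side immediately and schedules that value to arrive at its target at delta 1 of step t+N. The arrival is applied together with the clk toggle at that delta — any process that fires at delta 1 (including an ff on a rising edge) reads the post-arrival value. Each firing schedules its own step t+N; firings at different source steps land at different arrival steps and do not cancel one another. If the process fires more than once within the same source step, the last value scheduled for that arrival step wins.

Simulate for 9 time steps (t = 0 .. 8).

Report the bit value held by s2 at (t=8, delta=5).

t0.Δ0 s4=0 s3=0 s0=1 s1=1 s2=1 clk=0
t0.Δ1 s4=0 s3=0 s0=1 s1=1 s2=1 clk=1
t0.Δ2 s4=0 s3=0 s0=0 s1=1 s2=1 clk=1
t0.Δ3 s4=0 s3=1 s0=0 s1=0 s2=0 clk=1
t0.Δ4 s4=0 s3=0 s0=0 s1=1 s2=0 clk=1
t0.Δ5 s4=0 s3=0 s0=0 s1=0 s2=0 clk=1
t1.Δ0 s4=0 s3=0 s0=0 s1=0 s2=0 clk=1
t1.Δ1 s4=0 s3=0 s0=0 s1=0 s2=0 clk=0
t2.Δ0 s4=0 s3=0 s0=0 s1=0 s2=0 clk=0
t2.Δ1 s4=0 s3=0 s0=0 s1=0 s2=0 clk=1
t2.Δ2 s4=0 s3=0 s0=1 s1=0 s2=0 clk=1
t2.Δ3 s4=0 s3=1 s0=1 s1=1 s2=1 clk=1
t2.Δ4 s4=0 s3=0 s0=1 s1=0 s2=1 clk=1
t2.Δ5 s4=0 s3=0 s0=1 s1=1 s2=1 clk=1
t3.Δ0 s4=0 s3=0 s0=1 s1=1 s2=1 clk=1
t3.Δ1 s4=0 s3=0 s0=1 s1=1 s2=1 clk=0
t4.Δ0 s4=0 s3=0 s0=1 s1=1 s2=1 clk=0
t4.Δ1 s4=0 s3=0 s0=1 s1=1 s2=1 clk=1
t4.Δ2 s4=0 s3=0 s0=0 s1=1 s2=1 clk=1
t4.Δ3 s4=0 s3=1 s0=0 s1=0 s2=0 clk=1
t4.Δ4 s4=0 s3=0 s0=0 s1=1 s2=0 clk=1
t4.Δ5 s4=0 s3=0 s0=0 s1=0 s2=0 clk=1
t5.Δ0 s4=0 s3=0 s0=0 s1=0 s2=0 clk=1
t5.Δ1 s4=0 s3=0 s0=0 s1=0 s2=0 clk=0
t6.Δ0 s4=0 s3=0 s0=0 s1=0 s2=0 clk=0
t6.Δ1 s4=0 s3=0 s0=0 s1=0 s2=0 clk=1
t6.Δ2 s4=0 s3=0 s0=1 s1=0 s2=0 clk=1
t6.Δ3 s4=0 s3=1 s0=1 s1=1 s2=1 clk=1
t6.Δ4 s4=0 s3=0 s0=1 s1=0 s2=1 clk=1
t6.Δ5 s4=0 s3=0 s0=1 s1=1 s2=1 clk=1
t7.Δ0 s4=0 s3=0 s0=1 s1=1 s2=1 clk=1
t7.Δ1 s4=0 s3=0 s0=1 s1=1 s2=1 clk=0
t8.Δ0 s4=0 s3=0 s0=1 s1=1 s2=1 clk=0
t8.Δ1 s4=0 s3=0 s0=1 s1=1 s2=1 clk=1
t8.Δ2 s4=0 s3=0 s0=0 s1=1 s2=1 clk=1
t8.Δ3 s4=0 s3=1 s0=0 s1=0 s2=0 clk=1
t8.Δ4 s4=0 s3=0 s0=0 s1=1 s2=0 clk=1
t8.Δ5 s4=0 s3=0 s0=0 s1=0 s2=0 clk=1

0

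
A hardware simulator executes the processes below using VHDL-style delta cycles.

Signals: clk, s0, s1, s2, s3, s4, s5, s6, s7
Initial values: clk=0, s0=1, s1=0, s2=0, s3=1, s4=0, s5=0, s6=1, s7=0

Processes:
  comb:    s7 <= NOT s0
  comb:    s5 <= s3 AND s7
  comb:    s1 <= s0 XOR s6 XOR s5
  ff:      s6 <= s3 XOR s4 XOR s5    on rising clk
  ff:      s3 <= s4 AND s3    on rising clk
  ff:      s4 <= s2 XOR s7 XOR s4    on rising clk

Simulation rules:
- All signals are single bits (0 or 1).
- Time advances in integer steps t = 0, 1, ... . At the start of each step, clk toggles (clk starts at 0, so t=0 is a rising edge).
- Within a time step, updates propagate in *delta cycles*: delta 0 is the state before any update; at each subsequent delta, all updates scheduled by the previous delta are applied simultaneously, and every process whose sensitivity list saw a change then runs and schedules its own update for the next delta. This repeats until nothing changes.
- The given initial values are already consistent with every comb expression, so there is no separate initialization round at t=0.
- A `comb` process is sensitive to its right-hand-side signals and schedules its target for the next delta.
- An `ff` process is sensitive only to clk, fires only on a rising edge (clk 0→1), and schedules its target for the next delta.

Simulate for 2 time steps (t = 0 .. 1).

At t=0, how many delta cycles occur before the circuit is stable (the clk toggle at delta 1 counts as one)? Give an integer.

2

t0.Δ0 s0=1 clk=0 s1=0 s4=0 s6=1 s7=0 s2=0 s5=0 s3=1
t0.Δ1 s0=1 clk=1 s1=0 s4=0 s6=1 s7=0 s2=0 s5=0 s3=1
t0.Δ2 s0=1 clk=1 s1=0 s4=0 s6=1 s7=0 s2=0 s5=0 s3=0
t1.Δ0 s0=1 clk=1 s1=0 s4=0 s6=1 s7=0 s2=0 s5=0 s3=0
t1.Δ1 s0=1 clk=0 s1=0 s4=0 s6=1 s7=0 s2=0 s5=0 s3=0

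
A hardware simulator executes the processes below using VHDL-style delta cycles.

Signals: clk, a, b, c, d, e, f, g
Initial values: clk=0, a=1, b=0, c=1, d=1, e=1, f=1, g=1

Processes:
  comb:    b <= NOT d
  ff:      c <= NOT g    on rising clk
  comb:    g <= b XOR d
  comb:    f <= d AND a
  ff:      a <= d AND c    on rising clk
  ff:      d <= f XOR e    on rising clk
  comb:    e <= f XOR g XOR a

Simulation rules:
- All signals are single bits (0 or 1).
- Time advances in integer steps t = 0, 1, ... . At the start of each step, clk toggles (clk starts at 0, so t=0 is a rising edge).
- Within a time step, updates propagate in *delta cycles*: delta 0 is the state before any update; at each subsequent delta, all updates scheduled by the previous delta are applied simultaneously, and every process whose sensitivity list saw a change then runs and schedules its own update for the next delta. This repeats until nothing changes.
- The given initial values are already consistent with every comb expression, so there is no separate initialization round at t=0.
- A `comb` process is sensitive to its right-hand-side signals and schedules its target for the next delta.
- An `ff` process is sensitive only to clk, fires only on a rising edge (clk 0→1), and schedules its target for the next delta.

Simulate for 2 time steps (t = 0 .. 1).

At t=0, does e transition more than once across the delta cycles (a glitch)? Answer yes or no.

t=0 Δ0: a=1 b=0 g=1 d=1 clk=0 f=1 e=1 c=1
  Δ1: clk:0→1
  Δ2: d:1→0, c:1→0
  Δ3: b:0→1, g:1→0, f:1→0
  Δ4: g:0→1
  Δ5: e:1→0
  (5Δ to stable)
t=1 Δ0: a=1 b=1 g=1 d=0 clk=1 f=0 e=0 c=0
  Δ1: clk:1→0
  (1Δ to stable)

no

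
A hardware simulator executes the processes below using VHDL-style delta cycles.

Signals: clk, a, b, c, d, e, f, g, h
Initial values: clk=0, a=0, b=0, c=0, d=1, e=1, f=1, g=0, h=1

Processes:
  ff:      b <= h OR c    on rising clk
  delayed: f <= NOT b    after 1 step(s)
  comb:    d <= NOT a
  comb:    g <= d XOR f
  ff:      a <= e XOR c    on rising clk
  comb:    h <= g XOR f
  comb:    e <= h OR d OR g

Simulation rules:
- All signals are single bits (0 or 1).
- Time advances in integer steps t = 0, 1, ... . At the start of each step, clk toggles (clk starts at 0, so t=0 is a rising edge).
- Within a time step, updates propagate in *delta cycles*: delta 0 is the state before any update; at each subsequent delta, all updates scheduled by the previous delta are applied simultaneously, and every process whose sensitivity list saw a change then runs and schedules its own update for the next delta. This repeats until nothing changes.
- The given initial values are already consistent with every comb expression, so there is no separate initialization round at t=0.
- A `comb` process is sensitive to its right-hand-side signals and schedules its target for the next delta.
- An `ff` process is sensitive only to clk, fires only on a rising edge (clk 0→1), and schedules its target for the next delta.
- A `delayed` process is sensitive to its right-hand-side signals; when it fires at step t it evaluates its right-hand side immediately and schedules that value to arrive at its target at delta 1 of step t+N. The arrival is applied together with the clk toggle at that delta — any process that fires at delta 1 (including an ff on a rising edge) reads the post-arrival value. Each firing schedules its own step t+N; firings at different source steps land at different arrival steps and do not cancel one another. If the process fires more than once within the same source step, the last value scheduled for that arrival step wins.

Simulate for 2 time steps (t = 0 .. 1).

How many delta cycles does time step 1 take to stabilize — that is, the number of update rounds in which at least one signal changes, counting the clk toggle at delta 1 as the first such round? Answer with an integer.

t=0 Δ0: g=0 c=0 clk=0 d=1 h=1 f=1 b=0 e=1 a=0
  Δ1: clk:0→1
  Δ2: b:0→1, a:0→1
  Δ3: d:1→0
  Δ4: g:0→1
  Δ5: h:1→0
  (5Δ to stable)
t=1 Δ0: g=1 c=0 clk=1 d=0 h=0 f=1 b=1 e=1 a=1
  Δ1: clk:1→0, f:1→0
  Δ2: g:1→0, h:0→1
  Δ3: h:1→0
  Δ4: e:1→0
  (4Δ to stable)

4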